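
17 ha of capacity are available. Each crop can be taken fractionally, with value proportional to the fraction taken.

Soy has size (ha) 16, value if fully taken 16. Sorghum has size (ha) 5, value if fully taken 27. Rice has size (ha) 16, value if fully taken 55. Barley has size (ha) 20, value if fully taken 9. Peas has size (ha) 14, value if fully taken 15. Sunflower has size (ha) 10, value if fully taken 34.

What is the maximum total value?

68.25

Best value per unit of size first: Sorghum 27/5≈5.4, Rice 55/16≈3.44, Sunflower 34/10≈3.4, Peas 15/14≈1.07, Soy 16/16≈1, Barley 9/20≈0.45.
Take all of Sorghum (5 ha, value 27) ; 12 ha left.
Fill the last 12 ha with part of Rice: 12/16 of it earns 41.25.
Total value = 68.25.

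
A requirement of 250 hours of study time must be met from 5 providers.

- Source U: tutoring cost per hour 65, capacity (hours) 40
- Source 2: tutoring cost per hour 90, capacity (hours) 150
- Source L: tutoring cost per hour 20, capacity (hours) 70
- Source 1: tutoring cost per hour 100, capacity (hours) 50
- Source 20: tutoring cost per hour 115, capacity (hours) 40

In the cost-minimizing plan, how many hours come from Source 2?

140

Fill from the cheapest provider first.
Source L at 20: take all 70 hours — 180 still needed.
Source U at 65: take all 40 hours — 140 still needed.
Take 140 from Source 2 at 90 to finish.
Source 1, Source 20: unused.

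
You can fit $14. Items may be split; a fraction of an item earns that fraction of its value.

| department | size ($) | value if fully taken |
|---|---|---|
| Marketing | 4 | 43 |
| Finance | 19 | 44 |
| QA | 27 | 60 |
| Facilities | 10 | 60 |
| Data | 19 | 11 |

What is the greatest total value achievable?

Sort by value density: Marketing 43/4≈10.8, Facilities 60/10≈6, Finance 44/19≈2.32, QA 60/27≈2.22, Data 11/19≈0.579.
Marketing: take in full, 4 $ for value 43 → 10 left.
Take all of Facilities (10 $, value 60) → 0 $ left.
Total value = 103.

103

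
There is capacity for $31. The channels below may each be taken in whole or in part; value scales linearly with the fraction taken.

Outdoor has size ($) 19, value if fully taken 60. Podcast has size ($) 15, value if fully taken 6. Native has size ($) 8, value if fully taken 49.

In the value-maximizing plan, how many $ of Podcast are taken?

Rank by value-to-size ratio: Native 49/8≈6.12, Outdoor 60/19≈3.16, Podcast 6/15≈0.4.
Take all of Native (8 $, value 49) → 23 $ left.
Outdoor: take in full, 19 $ for value 60 → 4 left.
Only 4 $ remain; take 4/15 of Podcast for value 6×4/15 = 1.6.

4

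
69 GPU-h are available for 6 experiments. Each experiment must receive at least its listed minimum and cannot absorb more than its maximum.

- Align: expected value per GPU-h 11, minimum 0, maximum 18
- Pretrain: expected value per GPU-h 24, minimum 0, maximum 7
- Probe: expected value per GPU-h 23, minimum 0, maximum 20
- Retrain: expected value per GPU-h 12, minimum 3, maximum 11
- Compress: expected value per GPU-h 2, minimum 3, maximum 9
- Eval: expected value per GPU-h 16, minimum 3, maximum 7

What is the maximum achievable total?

1082

Meeting every minimum uses 0+0+0+3+3+3 = 9 GPU-h, leaving 60.
Highest expected value per GPU-h first: Pretrain 24 > Probe 23 > Eval 16 > Retrain 12 > Align 11 > Compress 2.
Pretrain: +7 to 7 (cap) — 53 left.
Probe takes 20 more to reach its cap of 20 — 33 left.
Eval takes 4 more to reach its cap of 7 — 29 left.
Retrain takes 8 more to reach its cap of 11 — 21 left.
Align: +18 to 18 (cap) — 3 left.
Compress has room for 6 more but only 3 remain, so it gets 6.
Total = 11×18 + 24×7 + 23×20 + 12×11 + 2×6 + 16×7 = 1082.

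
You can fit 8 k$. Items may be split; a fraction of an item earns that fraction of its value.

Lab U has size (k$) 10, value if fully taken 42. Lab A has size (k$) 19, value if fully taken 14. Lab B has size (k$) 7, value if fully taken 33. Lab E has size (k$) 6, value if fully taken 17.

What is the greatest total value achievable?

Rank by value-to-size ratio: Lab B 33/7≈4.71, Lab U 42/10≈4.2, Lab E 17/6≈2.83, Lab A 14/19≈0.737.
Take all of Lab B (7 k$, value 33) → 1 k$ left.
Fill the last 1 k$ with part of Lab U: 1/10 of it earns 4.2.
Total value = 37.2.

37.2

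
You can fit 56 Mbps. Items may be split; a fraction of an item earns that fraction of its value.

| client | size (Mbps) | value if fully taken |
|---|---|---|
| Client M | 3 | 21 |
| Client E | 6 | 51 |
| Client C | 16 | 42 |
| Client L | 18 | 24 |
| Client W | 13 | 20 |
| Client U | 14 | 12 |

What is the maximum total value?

Rank by value-to-size ratio: Client E 51/6≈8.5, Client M 21/3≈7, Client C 42/16≈2.62, Client W 20/13≈1.54, Client L 24/18≈1.33, Client U 12/14≈0.857.
Client E: take in full, 6 Mbps for value 51 → 50 left.
All 3 Mbps of Client M fit (value 21) → 47 remain.
Client C: take in full, 16 Mbps for value 42 → 31 left.
Take all of Client W (13 Mbps, value 20) → 18 Mbps left.
Take all of Client L (18 Mbps, value 24) → 0 Mbps left.
Total value = 158.

158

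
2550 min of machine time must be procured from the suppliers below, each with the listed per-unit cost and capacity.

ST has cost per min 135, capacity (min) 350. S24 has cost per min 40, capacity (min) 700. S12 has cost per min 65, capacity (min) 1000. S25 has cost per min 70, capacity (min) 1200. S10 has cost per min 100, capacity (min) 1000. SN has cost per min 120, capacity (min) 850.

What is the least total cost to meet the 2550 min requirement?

Use suppliers in increasing cost order.
Take 700 from S24 at 40 ; need 1850 more.
S12 at 65: take all 1000 min ; 850 still needed.
S25 (70): take the remaining 850 ; done.
S10, SN, ST: unused.
Cost = 700×40 + 1000×65 + 850×70 = 152500.

152500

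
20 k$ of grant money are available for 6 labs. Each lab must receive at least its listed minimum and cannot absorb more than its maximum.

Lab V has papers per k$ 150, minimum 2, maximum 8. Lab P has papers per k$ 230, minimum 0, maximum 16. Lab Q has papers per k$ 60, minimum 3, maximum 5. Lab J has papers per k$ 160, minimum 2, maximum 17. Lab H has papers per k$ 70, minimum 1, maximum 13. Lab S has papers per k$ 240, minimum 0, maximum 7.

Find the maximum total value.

Meeting every minimum uses 2+0+3+2+1+0 = 8 k$, leaving 12.
Highest papers per k$ first: Lab S 240 > Lab P 230 > Lab J 160 > Lab V 150 > Lab H 70 > Lab Q 60.
Give Lab S 7 more to hit its cap of 7 → 5 left.
Only 5 left; Lab P takes them to reach 5.
Total = 150×2 + 230×5 + 60×3 + 160×2 + 70×1 + 240×7 = 3700.

3700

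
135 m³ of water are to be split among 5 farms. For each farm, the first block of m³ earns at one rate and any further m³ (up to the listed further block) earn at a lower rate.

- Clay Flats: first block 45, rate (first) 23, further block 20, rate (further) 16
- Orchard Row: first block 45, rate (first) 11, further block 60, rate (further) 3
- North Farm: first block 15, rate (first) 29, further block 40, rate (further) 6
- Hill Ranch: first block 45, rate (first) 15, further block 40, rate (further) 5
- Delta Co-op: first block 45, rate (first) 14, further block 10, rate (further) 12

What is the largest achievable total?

2605

Treat each block as its own option and order by rate: North Farm/tier1 29 > Clay Flats/tier1 23 > Clay Flats/tier2 16 > Hill Ranch/tier1 15 > Delta Co-op/tier1 14 > Delta Co-op/tier2 12 > Orchard Row/tier1 11 > North Farm/tier2 6 > Hill Ranch/tier2 5 > Orchard Row/tier2 3.
Fill North Farm tier1 block (15 at 29) → 120 left.
Clay Flats tier1 at 23: fill all 45 → 75 left.
Clay Flats/tier2 (16): +20 → 55 left.
Fill Hill Ranch tier1 block (45 at 15) → 10 left.
Delta Co-op tier1 at 14: only 10 left, fill 10.
Total = 29×15 + 23×45 + 16×20 + 15×45 + 14×10 = 2605.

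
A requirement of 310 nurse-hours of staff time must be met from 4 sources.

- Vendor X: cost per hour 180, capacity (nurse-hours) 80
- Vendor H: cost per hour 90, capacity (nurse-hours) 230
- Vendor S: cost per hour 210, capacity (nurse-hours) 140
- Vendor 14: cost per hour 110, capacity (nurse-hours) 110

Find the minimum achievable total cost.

29500

Fill from the cheapest source first.
Take 230 from Vendor H at 90 — need 80 more.
Vendor 14 (110): take the remaining 80 — done.
Vendor X, Vendor S: unused.
Cost = 230×90 + 80×110 = 29500.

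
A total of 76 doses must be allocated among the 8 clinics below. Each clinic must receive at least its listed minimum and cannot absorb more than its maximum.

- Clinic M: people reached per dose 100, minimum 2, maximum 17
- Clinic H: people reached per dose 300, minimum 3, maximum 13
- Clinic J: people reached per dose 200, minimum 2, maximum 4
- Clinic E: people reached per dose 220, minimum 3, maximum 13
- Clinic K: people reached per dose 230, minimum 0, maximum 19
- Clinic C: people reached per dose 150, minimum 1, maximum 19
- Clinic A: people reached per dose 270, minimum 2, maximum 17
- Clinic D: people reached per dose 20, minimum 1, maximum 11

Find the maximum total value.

Meeting every minimum uses 2+3+2+3+0+1+2+1 = 14 doses, leaving 62.
Rank by people reached per dose: Clinic H 300 > Clinic A 270 > Clinic K 230 > Clinic E 220 > Clinic J 200 > Clinic C 150 > Clinic M 100 > Clinic D 20.
Clinic H takes 10 more to reach its cap of 13 ; 52 left.
Give Clinic A 15 more to hit its cap of 17 ; 37 left.
Clinic K takes 19 more to reach its cap of 19 ; 18 left.
Clinic E takes 10 more to reach its cap of 13 ; 8 left.
Give Clinic J 2 more to hit its cap of 4 ; 6 left.
Clinic C: +6 (room for 18) → 7. Pool exhausted.
Total = 100×2 + 300×13 + 200×4 + 220×13 + 230×19 + 150×7 + 270×17 + 20×1 = 17790.

17790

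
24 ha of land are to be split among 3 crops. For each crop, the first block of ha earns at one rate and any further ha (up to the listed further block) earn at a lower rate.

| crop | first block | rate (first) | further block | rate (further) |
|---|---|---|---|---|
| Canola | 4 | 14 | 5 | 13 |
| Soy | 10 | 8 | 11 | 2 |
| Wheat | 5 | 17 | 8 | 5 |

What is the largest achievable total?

Rank every tier by rate: Wheat/first 17 > Canola/first 14 > Canola/second 13 > Soy/first 8 > Wheat/second 5 > Soy/second 2.
Fill Wheat first block (5 at 17) — 19 left.
Canola/first (14): +4 — 15 left.
Canola second at 13: fill all 5 — 10 left.
Soy/first (8): +10 — 0 left.
Total = 17×5 + 14×4 + 13×5 + 8×10 = 286.

286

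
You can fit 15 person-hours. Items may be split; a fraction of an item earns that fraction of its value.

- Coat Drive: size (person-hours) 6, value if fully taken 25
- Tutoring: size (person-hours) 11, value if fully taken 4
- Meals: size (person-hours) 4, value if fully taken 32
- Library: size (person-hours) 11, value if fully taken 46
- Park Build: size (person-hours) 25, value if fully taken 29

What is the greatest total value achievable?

78

Sort by value density: Meals 32/4≈8, Library 46/11≈4.18, Coat Drive 25/6≈4.17, Park Build 29/25≈1.16, Tutoring 4/11≈0.364.
Take all of Meals (4 person-hours, value 32) — 11 person-hours left.
All 11 person-hours of Library fit (value 46) — 0 remain.
Total value = 78.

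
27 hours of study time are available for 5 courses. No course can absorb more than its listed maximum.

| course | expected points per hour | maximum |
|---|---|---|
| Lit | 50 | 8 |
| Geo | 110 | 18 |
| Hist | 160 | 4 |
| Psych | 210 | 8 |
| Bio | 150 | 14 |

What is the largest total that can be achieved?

Rank by expected points per hour: Psych 210 > Hist 160 > Bio 150 > Geo 110 > Lit 50.
Give Psych 8 to hit its cap of 8 — 19 left.
Hist: +4 to 4 (cap) — 15 left.
Give Bio 14 to hit its cap of 14 — 1 left.
Geo: +1 (room for 18) → 1. Pool exhausted.
Total = 110×1 + 160×4 + 210×8 + 150×14 = 4530.

4530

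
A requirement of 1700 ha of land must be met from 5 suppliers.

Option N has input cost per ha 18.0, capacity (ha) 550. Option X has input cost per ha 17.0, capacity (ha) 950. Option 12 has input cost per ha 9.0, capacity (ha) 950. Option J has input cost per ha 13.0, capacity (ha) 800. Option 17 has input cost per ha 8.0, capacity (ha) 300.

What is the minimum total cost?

16800

Fill from the cheapest supplier first.
Option 17 (8.0): use full 300 — 1400 ha to go.
Take 950 from Option 12 at 9.0 — need 450 more.
Option J at 13.0: take 450 of its 800 — requirement met.
Option X, Option N: unused.
Cost = 300×8.0 + 950×9.0 + 450×13.0 = 16800.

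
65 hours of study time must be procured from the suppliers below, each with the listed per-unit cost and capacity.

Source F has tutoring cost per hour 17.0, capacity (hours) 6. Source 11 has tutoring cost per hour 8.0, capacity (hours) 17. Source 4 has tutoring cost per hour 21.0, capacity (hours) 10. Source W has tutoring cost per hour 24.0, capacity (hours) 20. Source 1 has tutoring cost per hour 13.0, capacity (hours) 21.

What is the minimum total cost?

Cheapest first:
Source 11 at 8.0: take all 17 hours → 48 still needed.
Source 1 (13.0): use full 21 → 27 hours to go.
Take 6 from Source F at 17.0 → need 21 more.
Source 4 (21.0): use full 10 → 11 hours to go.
Take 11 from Source W at 24.0 to finish.
Cost = 17×8.0 + 21×13.0 + 6×17.0 + 10×21.0 + 11×24.0 = 985.

985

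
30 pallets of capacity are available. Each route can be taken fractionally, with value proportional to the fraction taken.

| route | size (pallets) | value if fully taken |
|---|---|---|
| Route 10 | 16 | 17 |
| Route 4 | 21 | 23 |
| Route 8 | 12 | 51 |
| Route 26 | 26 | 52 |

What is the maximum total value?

87

Rank by value-to-size ratio: Route 8 51/12≈4.25, Route 26 52/26≈2, Route 4 23/21≈1.1, Route 10 17/16≈1.06.
All 12 pallets of Route 8 fit (value 51) → 18 remain.
Only 18 pallets remain; take 18/26 of Route 26 for value 52×18/26 = 36.
Total value = 87.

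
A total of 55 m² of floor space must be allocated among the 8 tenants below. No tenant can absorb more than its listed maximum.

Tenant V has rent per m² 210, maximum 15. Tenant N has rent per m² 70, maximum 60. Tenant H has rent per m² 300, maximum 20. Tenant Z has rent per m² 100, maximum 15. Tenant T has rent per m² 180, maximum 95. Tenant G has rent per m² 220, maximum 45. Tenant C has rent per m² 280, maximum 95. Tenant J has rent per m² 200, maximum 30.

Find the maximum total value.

Order the tenants by rent per m²: Tenant H 300 > Tenant C 280 > Tenant G 220 > Tenant V 210 > Tenant J 200 > Tenant T 180 > Tenant Z 100 > Tenant N 70.
Give Tenant H 20 to hit its cap of 20 — 35 left.
Tenant C has room for 95 but only 35 remain, so it gets 35.
Total = 300×20 + 280×35 = 15800.

15800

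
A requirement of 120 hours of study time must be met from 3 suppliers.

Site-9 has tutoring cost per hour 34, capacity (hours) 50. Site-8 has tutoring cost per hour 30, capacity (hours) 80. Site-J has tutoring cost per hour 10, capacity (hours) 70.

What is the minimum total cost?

2200

Cheapest first:
Site-J at 10: take all 70 hours — 50 still needed.
Site-8 (30): take the remaining 50 — done.
Site-9: unused.
Cost = 70×10 + 50×30 = 2200.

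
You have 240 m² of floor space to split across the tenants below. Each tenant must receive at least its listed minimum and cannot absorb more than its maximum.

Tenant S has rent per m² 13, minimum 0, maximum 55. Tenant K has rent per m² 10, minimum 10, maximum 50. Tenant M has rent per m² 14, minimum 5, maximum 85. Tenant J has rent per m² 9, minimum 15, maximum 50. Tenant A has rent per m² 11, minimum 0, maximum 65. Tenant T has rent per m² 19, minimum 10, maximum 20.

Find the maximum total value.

3125

Meeting every minimum uses 0+10+5+15+0+10 = 40 m², leaving 200.
Highest rent per m² first: Tenant T 19 > Tenant M 14 > Tenant S 13 > Tenant A 11 > Tenant K 10 > Tenant J 9.
Tenant T: +10 to 20 (cap) ; 190 left.
Tenant M: +80 to 85 (cap) ; 110 left.
Tenant S: +55 to 55 (cap) ; 55 left.
Tenant A has room for 65 more but only 55 remain, so it gets 55.
Total = 13×55 + 10×10 + 14×85 + 9×15 + 11×55 + 19×20 = 3125.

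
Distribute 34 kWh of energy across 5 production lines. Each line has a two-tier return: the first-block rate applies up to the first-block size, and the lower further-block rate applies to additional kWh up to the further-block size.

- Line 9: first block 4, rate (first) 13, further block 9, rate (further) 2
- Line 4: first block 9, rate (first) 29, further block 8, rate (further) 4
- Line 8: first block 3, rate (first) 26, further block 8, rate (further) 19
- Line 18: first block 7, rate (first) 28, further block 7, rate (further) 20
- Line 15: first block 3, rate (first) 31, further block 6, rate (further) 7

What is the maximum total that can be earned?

863

Rank every tier by rate: Line 15/first 31 > Line 4/first 29 > Line 18/first 28 > Line 8/first 26 > Line 18/second 20 > Line 8/second 19 > Line 9/first 13 > Line 15/second 7 > Line 4/second 4 > Line 9/second 2.
Line 15/first (31): +3 — 31 left.
Line 4/first (29): +9 — 22 left.
Fill Line 18 first block (7 at 28) — 15 left.
Line 8/first (26): +3 — 12 left.
Line 18/second (20): +7 — 5 left.
Line 8 second at 19: only 5 left, fill 5.
Total = 31×3 + 29×9 + 28×7 + 26×3 + 20×7 + 19×5 = 863.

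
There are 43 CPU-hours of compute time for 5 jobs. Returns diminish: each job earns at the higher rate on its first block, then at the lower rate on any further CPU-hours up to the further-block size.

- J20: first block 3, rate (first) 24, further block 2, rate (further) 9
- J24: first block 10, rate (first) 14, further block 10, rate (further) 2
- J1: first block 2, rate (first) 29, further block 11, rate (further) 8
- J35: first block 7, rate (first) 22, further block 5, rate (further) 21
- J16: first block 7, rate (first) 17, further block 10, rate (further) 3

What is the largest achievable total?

Order all 10 blocks by rate: J1/tier1 29 > J20/tier1 24 > J35/tier1 22 > J35/tier2 21 > J16/tier1 17 > J24/tier1 14 > J20/tier2 9 > J1/tier2 8 > J16/tier2 3 > J24/tier2 2.
J1/tier1 (29): +2 ; 41 left.
J20 tier1 at 24: fill all 3 ; 38 left.
J35 tier1 at 22: fill all 7 ; 31 left.
J35 tier2 at 21: fill all 5 ; 26 left.
J16/tier1 (17): +7 ; 19 left.
J24 tier1 at 14: fill all 10 ; 9 left.
J20/tier2 (9): +2 ; 7 left.
J1/tier2: +7 of 11 at 8; pool empty.
Total = 29×2 + 24×3 + 22×7 + 21×5 + 17×7 + 14×10 + 9×2 + 8×7 = 722.

722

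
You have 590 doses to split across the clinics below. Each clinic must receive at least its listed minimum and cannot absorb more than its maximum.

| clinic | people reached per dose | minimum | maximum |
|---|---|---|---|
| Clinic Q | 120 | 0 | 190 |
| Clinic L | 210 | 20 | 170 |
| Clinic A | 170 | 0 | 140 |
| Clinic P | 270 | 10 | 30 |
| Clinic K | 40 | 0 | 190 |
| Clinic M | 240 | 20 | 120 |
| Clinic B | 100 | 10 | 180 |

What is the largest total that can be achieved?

111800

Meeting every minimum uses 0+20+0+10+0+20+10 = 60 doses, leaving 530.
Rank by people reached per dose: Clinic P 270 > Clinic M 240 > Clinic L 210 > Clinic A 170 > Clinic Q 120 > Clinic B 100 > Clinic K 40.
Clinic P: +20 to 30 (cap) → 510 left.
Give Clinic M 100 more to hit its cap of 120 → 410 left.
Clinic L: +150 to 170 (cap) → 260 left.
Give Clinic A 140 more to hit its cap of 140 → 120 left.
Clinic Q has room for 190 more but only 120 remain, so it gets 120.
Total = 120×120 + 210×170 + 170×140 + 270×30 + 240×120 + 100×10 = 111800.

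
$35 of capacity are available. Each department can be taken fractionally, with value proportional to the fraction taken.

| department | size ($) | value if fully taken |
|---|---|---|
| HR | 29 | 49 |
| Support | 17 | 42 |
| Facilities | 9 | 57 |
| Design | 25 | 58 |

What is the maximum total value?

Best value per unit of size first: Facilities 57/9≈6.33, Support 42/17≈2.47, Design 58/25≈2.32, HR 49/29≈1.69.
All 9 $ of Facilities fit (value 57) → 26 remain.
Support: take in full, 17 $ for value 42 → 9 left.
9 $ left: a 9/25 share of Design gives 58×9/25 = 20.88.
Total value = 119.88.

119.88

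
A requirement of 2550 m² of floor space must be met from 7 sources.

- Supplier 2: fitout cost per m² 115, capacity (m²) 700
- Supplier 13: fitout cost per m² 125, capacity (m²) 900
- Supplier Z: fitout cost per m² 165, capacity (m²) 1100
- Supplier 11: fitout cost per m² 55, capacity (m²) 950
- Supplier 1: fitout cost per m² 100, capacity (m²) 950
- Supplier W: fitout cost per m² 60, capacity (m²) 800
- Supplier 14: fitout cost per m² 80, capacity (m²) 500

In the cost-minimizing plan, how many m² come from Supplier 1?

300

Cheapest first:
Take 950 from Supplier 11 at 55 → need 1600 more.
Supplier W (60): use full 800 → 800 m² to go.
Supplier 14 at 80: take all 500 m² → 300 still needed.
Supplier 1 (100): take the remaining 300 → done.
Supplier 2, Supplier 13, Supplier Z: unused.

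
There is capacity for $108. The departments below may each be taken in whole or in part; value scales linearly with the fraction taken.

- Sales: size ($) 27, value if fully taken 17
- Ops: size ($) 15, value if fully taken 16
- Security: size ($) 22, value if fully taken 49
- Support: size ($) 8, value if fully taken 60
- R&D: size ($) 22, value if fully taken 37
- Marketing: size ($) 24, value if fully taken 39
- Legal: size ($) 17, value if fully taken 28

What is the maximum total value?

229

Best value per unit of size first: Support 60/8≈7.5, Security 49/22≈2.23, R&D 37/22≈1.68, Legal 28/17≈1.65, Marketing 39/24≈1.62, Ops 16/15≈1.07, Sales 17/27≈0.63.
All 8 $ of Support fit (value 60) → 100 remain.
Security: take in full, 22 $ for value 49 → 78 left.
All 22 $ of R&D fit (value 37) → 56 remain.
Take all of Legal (17 $, value 28) → 39 $ left.
Take all of Marketing (24 $, value 39) → 15 $ left.
All 15 $ of Ops fit (value 16) → 0 remain.
Total value = 229.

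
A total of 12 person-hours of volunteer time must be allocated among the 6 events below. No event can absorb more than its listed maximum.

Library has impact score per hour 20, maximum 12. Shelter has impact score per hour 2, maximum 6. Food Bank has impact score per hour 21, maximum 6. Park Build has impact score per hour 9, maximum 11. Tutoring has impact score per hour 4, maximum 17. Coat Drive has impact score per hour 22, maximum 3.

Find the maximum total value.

252

Highest impact score per hour first: Coat Drive 22 > Food Bank 21 > Library 20 > Park Build 9 > Tutoring 4 > Shelter 2.
Give Coat Drive 3 to hit its cap of 3 ; 9 left.
Food Bank: +6 to 6 (cap) ; 3 left.
Library: +3 (room for 12) → 3. Pool exhausted.
Total = 20×3 + 21×6 + 22×3 = 252.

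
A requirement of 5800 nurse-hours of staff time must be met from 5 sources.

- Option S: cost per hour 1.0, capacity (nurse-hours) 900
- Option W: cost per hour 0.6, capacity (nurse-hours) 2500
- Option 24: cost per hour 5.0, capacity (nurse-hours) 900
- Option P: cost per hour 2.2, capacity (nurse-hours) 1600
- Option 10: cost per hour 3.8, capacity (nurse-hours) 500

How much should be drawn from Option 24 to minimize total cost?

Cheapest first:
Option W at 0.6: take all 2500 nurse-hours → 3300 still needed.
Option S (1.0): use full 900 → 2400 nurse-hours to go.
Option P (2.2): use full 1600 → 800 nurse-hours to go.
Option 10 (3.8): use full 500 → 300 nurse-hours to go.
Option 24 (5.0): take the remaining 300 → done.

300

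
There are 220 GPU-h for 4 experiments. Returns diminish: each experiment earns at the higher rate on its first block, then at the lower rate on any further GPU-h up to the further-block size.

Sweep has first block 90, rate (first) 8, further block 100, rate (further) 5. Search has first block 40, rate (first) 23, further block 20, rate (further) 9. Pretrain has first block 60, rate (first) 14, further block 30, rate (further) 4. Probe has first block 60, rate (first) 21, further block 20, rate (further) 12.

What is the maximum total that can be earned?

3600

Order all 8 blocks by rate: Search/first 23 > Probe/first 21 > Pretrain/first 14 > Probe/second 12 > Search/second 9 > Sweep/first 8 > Sweep/second 5 > Pretrain/second 4.
Search first at 23: fill all 40 → 180 left.
Probe first at 21: fill all 60 → 120 left.
Pretrain first at 14: fill all 60 → 60 left.
Probe second at 12: fill all 20 → 40 left.
Search second at 9: fill all 20 → 20 left.
20 remain; put them into Sweep first at 8.
Total = 23×40 + 21×60 + 14×60 + 12×20 + 9×20 + 8×20 = 3600.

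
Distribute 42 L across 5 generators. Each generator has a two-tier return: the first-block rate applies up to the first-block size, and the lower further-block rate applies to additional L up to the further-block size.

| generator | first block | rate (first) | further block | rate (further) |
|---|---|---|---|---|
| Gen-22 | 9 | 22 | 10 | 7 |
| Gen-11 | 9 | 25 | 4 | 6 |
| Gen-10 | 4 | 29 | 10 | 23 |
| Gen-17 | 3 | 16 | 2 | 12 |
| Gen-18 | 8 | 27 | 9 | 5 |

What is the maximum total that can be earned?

Rank every tier by rate: Gen-10/first 29 > Gen-18/first 27 > Gen-11/first 25 > Gen-10/second 23 > Gen-22/first 22 > Gen-17/first 16 > Gen-17/second 12 > Gen-22/second 7 > Gen-11/second 6 > Gen-18/second 5.
Fill Gen-10 first block (4 at 29) → 38 left.
Gen-18 first at 27: fill all 8 → 30 left.
Fill Gen-11 first block (9 at 25) → 21 left.
Gen-10/second (23): +10 → 11 left.
Gen-22 first at 22: fill all 9 → 2 left.
Gen-17 first at 16: only 2 left, fill 2.
Total = 29×4 + 27×8 + 25×9 + 23×10 + 22×9 + 16×2 = 1017.

1017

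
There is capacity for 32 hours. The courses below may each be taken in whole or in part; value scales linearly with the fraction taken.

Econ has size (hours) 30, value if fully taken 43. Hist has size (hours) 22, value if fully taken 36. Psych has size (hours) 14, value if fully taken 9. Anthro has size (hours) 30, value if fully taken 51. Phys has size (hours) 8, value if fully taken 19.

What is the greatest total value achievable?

59.8

Best value per unit of size first: Phys 19/8≈2.38, Anthro 51/30≈1.7, Hist 36/22≈1.64, Econ 43/30≈1.43, Psych 9/14≈0.643.
All 8 hours of Phys fit (value 19) → 24 remain.
Fill the last 24 hours with part of Anthro: 24/30 of it earns 40.8.
Total value = 59.8.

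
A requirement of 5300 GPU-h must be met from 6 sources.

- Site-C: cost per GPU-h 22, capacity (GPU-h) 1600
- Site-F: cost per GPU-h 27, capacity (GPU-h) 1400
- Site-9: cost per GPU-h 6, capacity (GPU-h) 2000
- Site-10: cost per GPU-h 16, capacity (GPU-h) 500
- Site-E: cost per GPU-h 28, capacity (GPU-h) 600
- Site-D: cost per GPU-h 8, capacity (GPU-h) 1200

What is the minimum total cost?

64800

Cheapest first:
Site-9 at 6: take all 2000 GPU-h — 3300 still needed.
Site-D at 8: take all 1200 GPU-h — 2100 still needed.
Site-10 (16): use full 500 — 1600 GPU-h to go.
Take 1600 from Site-C at 22 — need 0 more.
Site-F, Site-E: unused.
Cost = 2000×6 + 1200×8 + 500×16 + 1600×22 = 64800.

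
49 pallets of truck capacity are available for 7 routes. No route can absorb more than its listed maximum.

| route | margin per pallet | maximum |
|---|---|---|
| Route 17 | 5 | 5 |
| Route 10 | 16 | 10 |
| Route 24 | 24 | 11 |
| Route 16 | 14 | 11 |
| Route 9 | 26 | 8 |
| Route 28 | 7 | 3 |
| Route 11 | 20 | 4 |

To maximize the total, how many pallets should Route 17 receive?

Order the routes by margin per pallet: Route 9 26 > Route 24 24 > Route 11 20 > Route 10 16 > Route 16 14 > Route 28 7 > Route 17 5.
Route 9: +8 to 8 (cap) → 41 left.
Route 24 takes 11 to reach its cap of 11 → 30 left.
Route 11: +4 to 4 (cap) → 26 left.
Route 10: +10 to 10 (cap) → 16 left.
Route 16: +11 to 11 (cap) → 5 left.
Route 28 takes 3 to reach its cap of 3 → 2 left.
Only 2 left; Route 17 takes them to reach 2.

2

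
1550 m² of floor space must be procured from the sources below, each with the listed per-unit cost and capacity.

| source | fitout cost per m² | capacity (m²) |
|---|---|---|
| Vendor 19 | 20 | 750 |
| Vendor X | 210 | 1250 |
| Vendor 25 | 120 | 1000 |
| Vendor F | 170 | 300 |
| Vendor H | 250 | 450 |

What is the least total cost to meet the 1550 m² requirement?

111000

Cheapest first:
Take 750 from Vendor 19 at 20 ; need 800 more.
Vendor 25 (120): take the remaining 800 ; done.
Vendor F, Vendor X, Vendor H: unused.
Cost = 750×20 + 800×120 = 111000.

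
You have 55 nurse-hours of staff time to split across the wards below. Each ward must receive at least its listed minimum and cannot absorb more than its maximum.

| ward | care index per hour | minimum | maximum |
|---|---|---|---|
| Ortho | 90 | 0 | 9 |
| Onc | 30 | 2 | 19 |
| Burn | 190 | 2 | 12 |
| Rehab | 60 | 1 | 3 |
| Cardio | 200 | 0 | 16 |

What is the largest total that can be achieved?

Meeting every minimum uses 0+2+2+1+0 = 5 nurse-hours, leaving 50.
Order the wards by care index per hour: Cardio 200 > Burn 190 > Ortho 90 > Rehab 60 > Onc 30.
Cardio: +16 to 16 (cap) → 34 left.
Burn takes 10 more to reach its cap of 12 → 24 left.
Ortho takes 9 more to reach its cap of 9 → 15 left.
Rehab: +2 to 3 (cap) → 13 left.
Onc: +13 (room for 17) → 15. Pool exhausted.
Total = 90×9 + 30×15 + 190×12 + 60×3 + 200×16 = 6920.

6920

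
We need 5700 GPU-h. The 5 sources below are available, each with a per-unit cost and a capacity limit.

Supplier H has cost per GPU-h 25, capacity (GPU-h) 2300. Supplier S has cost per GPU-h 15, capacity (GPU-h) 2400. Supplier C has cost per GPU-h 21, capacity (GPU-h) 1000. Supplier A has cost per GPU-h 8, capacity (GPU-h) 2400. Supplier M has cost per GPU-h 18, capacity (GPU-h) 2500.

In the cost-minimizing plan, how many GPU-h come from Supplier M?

Fill from the cheapest source first.
Take 2400 from Supplier A at 8 ; need 3300 more.
Supplier S (15): use full 2400 ; 900 GPU-h to go.
Supplier M at 18: take 900 of its 2500 ; requirement met.
Supplier C, Supplier H: unused.

900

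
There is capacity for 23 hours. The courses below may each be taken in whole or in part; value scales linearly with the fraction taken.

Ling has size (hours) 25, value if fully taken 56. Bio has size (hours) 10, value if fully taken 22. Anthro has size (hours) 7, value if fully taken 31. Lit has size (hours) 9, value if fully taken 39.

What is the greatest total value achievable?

85.68

Sort by value density: Anthro 31/7≈4.43, Lit 39/9≈4.33, Ling 56/25≈2.24, Bio 22/10≈2.2.
All 7 hours of Anthro fit (value 31) ; 16 remain.
All 9 hours of Lit fit (value 39) ; 7 remain.
Fill the last 7 hours with part of Ling: 7/25 of it earns 15.68.
Total value = 85.68.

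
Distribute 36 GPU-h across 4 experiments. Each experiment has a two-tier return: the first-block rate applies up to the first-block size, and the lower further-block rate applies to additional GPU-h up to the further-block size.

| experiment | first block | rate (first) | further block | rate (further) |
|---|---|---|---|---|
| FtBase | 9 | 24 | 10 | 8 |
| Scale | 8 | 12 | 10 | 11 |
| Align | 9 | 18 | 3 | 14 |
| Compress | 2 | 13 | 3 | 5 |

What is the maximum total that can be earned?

597

Rank every tier by rate: FtBase/first 24 > Align/first 18 > Align/second 14 > Compress/first 13 > Scale/first 12 > Scale/second 11 > FtBase/second 8 > Compress/second 5.
FtBase/first (24): +9 ; 27 left.
Fill Align first block (9 at 18) ; 18 left.
Align/second (14): +3 ; 15 left.
Fill Compress first block (2 at 13) ; 13 left.
Scale/first (12): +8 ; 5 left.
Scale second at 11: only 5 left, fill 5.
Total = 24×9 + 18×9 + 14×3 + 13×2 + 12×8 + 11×5 = 597.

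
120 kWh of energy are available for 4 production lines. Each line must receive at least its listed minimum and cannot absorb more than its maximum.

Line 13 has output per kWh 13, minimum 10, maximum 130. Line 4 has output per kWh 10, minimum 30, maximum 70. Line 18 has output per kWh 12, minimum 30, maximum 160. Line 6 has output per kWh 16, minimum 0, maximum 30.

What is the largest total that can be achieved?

1530

Meeting every minimum uses 10+30+30+0 = 70 kWh, leaving 50.
Highest output per kWh first: Line 6 16 > Line 13 13 > Line 18 12 > Line 4 10.
Give Line 6 30 more to hit its cap of 30 → 20 left.
Line 13 has room for 120 more but only 20 remain, so it gets 30.
Total = 13×30 + 10×30 + 12×30 + 16×30 = 1530.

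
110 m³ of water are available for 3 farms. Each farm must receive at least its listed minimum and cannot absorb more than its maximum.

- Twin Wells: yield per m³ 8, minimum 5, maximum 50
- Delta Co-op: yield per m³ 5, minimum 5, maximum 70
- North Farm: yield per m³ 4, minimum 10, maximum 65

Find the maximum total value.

690

Meeting every minimum uses 5+5+10 = 20 m³, leaving 90.
Rank by yield per m³: Twin Wells 8 > Delta Co-op 5 > North Farm 4.
Give Twin Wells 45 more to hit its cap of 50 ; 45 left.
Only 45 left; Delta Co-op takes them to reach 50.
Total = 8×50 + 5×50 + 4×10 = 690.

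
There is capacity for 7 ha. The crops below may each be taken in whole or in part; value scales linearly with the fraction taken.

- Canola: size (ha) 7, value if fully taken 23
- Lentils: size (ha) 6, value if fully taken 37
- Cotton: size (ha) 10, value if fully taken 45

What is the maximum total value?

41.5

Best value per unit of size first: Lentils 37/6≈6.17, Cotton 45/10≈4.5, Canola 23/7≈3.29.
Lentils: take in full, 6 ha for value 37 ; 1 left.
Fill the last 1 ha with part of Cotton: 1/10 of it earns 4.5.
Total value = 41.5.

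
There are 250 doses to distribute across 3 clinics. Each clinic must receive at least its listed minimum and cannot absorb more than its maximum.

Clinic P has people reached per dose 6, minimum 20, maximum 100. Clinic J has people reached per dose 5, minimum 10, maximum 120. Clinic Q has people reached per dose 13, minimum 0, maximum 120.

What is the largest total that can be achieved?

Meeting every minimum uses 20+10+0 = 30 doses, leaving 220.
Order the clinics by people reached per dose: Clinic Q 13 > Clinic P 6 > Clinic J 5.
Clinic Q: +120 to 120 (cap) — 100 left.
Give Clinic P 80 more to hit its cap of 100 — 20 left.
Clinic J: +20 (room for 110) → 30. Pool exhausted.
Total = 6×100 + 5×30 + 13×120 = 2310.

2310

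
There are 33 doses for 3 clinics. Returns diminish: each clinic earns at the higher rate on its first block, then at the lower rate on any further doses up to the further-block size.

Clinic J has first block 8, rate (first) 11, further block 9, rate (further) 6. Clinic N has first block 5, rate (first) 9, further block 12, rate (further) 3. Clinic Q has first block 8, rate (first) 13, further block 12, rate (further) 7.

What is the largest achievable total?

321

Treat each block as its own option and order by rate: Clinic Q/tier1 13 > Clinic J/tier1 11 > Clinic N/tier1 9 > Clinic Q/tier2 7 > Clinic J/tier2 6 > Clinic N/tier2 3.
Fill Clinic Q tier1 block (8 at 13) ; 25 left.
Fill Clinic J tier1 block (8 at 11) ; 17 left.
Fill Clinic N tier1 block (5 at 9) ; 12 left.
Clinic Q tier2 at 7: fill all 12 ; 0 left.
Total = 13×8 + 11×8 + 9×5 + 7×12 = 321.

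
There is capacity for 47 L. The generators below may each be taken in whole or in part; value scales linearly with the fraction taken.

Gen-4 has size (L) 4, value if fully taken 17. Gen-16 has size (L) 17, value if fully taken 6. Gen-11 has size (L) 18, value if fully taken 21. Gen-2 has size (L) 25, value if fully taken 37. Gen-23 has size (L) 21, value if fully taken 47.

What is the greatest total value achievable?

Best value per unit of size first: Gen-4 17/4≈4.25, Gen-23 47/21≈2.24, Gen-2 37/25≈1.48, Gen-11 21/18≈1.17, Gen-16 6/17≈0.353.
All 4 L of Gen-4 fit (value 17) — 43 remain.
Gen-23: take in full, 21 L for value 47 — 22 left.
Only 22 L remain; take 22/25 of Gen-2 for value 37×22/25 = 32.56.
Total value = 96.56.

96.56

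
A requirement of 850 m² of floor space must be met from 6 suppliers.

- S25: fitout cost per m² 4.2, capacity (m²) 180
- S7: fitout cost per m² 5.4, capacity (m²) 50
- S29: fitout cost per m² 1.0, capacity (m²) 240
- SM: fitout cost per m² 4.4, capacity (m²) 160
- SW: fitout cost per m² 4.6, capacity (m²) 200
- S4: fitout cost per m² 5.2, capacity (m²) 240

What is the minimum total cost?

Fill from the cheapest supplier first.
Take 240 from S29 at 1.0 — need 610 more.
S25 (4.2): use full 180 — 430 m² to go.
SM at 4.4: take all 160 m² — 270 still needed.
SW at 4.6: take all 200 m² — 70 still needed.
Take 70 from S4 at 5.2 to finish.
S7: unused.
Cost = 240×1.0 + 180×4.2 + 160×4.4 + 200×4.6 + 70×5.2 = 2984.

2984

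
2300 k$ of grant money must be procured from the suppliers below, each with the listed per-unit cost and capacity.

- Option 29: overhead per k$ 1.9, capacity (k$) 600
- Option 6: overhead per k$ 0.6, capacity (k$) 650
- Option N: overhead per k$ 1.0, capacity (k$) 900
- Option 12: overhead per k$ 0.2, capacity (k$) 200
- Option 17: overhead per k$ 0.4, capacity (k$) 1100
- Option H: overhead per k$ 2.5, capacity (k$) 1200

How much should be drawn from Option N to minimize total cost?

Cheapest first:
Option 12 (0.2): use full 200 ; 2100 k$ to go.
Option 17 (0.4): use full 1100 ; 1000 k$ to go.
Option 6 at 0.6: take all 650 k$ ; 350 still needed.
Option N (1.0): take the remaining 350 ; done.
Option 29, Option H: unused.

350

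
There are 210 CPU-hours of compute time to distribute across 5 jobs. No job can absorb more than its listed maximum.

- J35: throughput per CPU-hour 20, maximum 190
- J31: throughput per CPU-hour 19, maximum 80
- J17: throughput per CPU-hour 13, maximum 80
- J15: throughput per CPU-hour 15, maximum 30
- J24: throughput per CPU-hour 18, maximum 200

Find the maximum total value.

Rank by throughput per CPU-hour: J35 20 > J31 19 > J24 18 > J15 15 > J17 13.
J35 takes 190 to reach its cap of 190 → 20 left.
J31: +20 (room for 80) → 20. Pool exhausted.
Total = 20×190 + 19×20 = 4180.

4180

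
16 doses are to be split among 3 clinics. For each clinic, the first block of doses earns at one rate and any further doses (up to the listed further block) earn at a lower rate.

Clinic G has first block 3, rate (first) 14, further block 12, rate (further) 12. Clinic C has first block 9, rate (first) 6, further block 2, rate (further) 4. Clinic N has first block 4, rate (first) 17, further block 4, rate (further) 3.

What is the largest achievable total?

218

Order all 6 blocks by rate: Clinic N/T1 17 > Clinic G/T1 14 > Clinic G/T2 12 > Clinic C/T1 6 > Clinic C/T2 4 > Clinic N/T2 3.
Fill Clinic N T1 block (4 at 17) → 12 left.
Fill Clinic G T1 block (3 at 14) → 9 left.
Clinic G/T2: +9 of 12 at 12; pool empty.
Total = 17×4 + 14×3 + 12×9 = 218.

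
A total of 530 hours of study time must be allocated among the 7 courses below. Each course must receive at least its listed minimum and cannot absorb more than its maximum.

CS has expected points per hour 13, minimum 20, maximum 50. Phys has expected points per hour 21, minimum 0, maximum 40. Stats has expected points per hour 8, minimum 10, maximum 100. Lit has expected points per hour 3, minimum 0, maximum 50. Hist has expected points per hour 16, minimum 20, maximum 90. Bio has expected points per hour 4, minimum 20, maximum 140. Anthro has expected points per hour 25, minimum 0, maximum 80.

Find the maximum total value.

6380

Meeting every minimum uses 20+0+10+0+20+20+0 = 70 hours, leaving 460.
Rank by expected points per hour: Anthro 25 > Phys 21 > Hist 16 > CS 13 > Stats 8 > Bio 4 > Lit 3.
Give Anthro 80 more to hit its cap of 80 ; 380 left.
Give Phys 40 more to hit its cap of 40 ; 340 left.
Hist takes 70 more to reach its cap of 90 ; 270 left.
CS takes 30 more to reach its cap of 50 ; 240 left.
Stats: +90 to 100 (cap) ; 150 left.
Give Bio 120 more to hit its cap of 140 ; 30 left.
Lit: +30 (room for 50) → 30. Pool exhausted.
Total = 13×50 + 21×40 + 8×100 + 3×30 + 16×90 + 4×140 + 25×80 = 6380.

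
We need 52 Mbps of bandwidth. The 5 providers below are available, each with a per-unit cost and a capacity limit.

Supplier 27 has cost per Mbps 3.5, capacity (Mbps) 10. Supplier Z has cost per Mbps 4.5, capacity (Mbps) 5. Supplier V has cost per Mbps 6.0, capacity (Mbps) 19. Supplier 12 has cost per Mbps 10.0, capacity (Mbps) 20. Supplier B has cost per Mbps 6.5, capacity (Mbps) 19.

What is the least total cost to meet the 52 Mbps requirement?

288.5

Use providers in increasing cost order.
Supplier 27 at 3.5: take all 10 Mbps — 42 still needed.
Take 5 from Supplier Z at 4.5 — need 37 more.
Take 19 from Supplier V at 6.0 — need 18 more.
Take 18 from Supplier B at 6.5 to finish.
Supplier 12: unused.
Cost = 10×3.5 + 5×4.5 + 19×6.0 + 18×6.5 = 288.5.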